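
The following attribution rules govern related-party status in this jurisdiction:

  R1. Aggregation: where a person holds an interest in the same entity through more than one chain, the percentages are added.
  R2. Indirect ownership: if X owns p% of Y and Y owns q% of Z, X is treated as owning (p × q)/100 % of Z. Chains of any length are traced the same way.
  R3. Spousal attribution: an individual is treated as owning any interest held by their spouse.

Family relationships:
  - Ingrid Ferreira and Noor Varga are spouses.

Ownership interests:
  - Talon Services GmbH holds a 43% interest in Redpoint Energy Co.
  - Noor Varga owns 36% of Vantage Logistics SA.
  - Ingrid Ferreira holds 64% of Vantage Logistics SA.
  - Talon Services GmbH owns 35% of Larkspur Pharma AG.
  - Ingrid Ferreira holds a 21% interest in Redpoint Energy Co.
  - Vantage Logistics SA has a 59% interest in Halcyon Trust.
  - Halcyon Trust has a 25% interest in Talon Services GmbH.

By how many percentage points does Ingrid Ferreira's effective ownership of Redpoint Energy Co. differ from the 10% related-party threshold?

By spousal attribution (R3), Ingrid Ferreira is treated as also owning Noor Varga's interest in Vantage Logistics SA, giving 64% + 36% = 100%.
Chain via Vantage Logistics SA → Halcyon Trust → Talon Services GmbH (R2): 100% × 59% × 25% × 43% = 6.3425% of Redpoint Energy Co.
Direct interest in Redpoint Energy Co: 21%.
Aggregating (R1): 6.3425% + 21% = 27.3425%.
27.3425% exceeds the 10% threshold by 17.3425 percentage points.

17.3425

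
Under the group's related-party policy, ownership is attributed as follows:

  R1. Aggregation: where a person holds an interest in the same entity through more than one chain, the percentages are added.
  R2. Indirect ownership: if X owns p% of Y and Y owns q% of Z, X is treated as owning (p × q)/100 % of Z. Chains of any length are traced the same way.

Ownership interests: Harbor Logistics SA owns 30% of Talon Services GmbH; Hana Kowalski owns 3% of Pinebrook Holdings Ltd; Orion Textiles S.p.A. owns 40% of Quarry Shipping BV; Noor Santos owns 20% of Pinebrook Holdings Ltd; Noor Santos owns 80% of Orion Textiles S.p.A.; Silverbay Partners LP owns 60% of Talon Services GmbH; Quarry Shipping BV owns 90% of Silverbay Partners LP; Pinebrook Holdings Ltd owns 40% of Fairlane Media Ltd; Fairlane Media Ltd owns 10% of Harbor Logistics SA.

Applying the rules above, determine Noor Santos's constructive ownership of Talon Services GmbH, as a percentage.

17.52%

Chain via Pinebrook Holdings Ltd → Fairlane Media Ltd → Harbor Logistics SA (R2): 20% × 40% × 10% × 30% = 0.24% of Talon Services GmbH.
Chain via Orion Textiles S.p.A. → Quarry Shipping BV → Silverbay Partners LP (R2): 80% × 40% × 90% × 60% = 17.28% of Talon Services GmbH.
Aggregating (R1): 0.24% + 17.28% = 17.52%.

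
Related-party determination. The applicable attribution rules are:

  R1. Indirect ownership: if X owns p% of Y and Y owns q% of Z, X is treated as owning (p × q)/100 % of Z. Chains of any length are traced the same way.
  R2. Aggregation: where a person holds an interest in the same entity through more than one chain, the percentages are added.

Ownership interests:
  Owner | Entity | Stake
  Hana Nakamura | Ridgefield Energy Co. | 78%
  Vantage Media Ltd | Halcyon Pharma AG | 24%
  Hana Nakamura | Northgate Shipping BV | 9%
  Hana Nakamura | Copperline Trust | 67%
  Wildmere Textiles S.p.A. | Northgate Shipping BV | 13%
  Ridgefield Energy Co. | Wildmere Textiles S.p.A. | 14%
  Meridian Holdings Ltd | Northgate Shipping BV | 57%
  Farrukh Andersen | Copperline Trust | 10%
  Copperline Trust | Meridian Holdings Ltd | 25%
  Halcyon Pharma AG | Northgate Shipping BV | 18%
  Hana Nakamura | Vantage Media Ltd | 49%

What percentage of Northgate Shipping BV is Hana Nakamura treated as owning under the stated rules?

Chain via Vantage Media Ltd → Halcyon Pharma AG (R1): 49% × 24% × 18% = 2.1168% of Northgate Shipping BV.
Chain via Ridgefield Energy Co. → Wildmere Textiles S.p.A. (R1): 78% × 14% × 13% = 1.4196% of Northgate Shipping BV.
Chain via Copperline Trust → Meridian Holdings Ltd (R1): 67% × 25% × 57% = 9.5475% of Northgate Shipping BV.
Direct interest in Northgate Shipping BV: 9%.
Aggregating (R2): 2.1168% + 1.4196% + 9.5475% + 9% = 22.0839%.

22.0839%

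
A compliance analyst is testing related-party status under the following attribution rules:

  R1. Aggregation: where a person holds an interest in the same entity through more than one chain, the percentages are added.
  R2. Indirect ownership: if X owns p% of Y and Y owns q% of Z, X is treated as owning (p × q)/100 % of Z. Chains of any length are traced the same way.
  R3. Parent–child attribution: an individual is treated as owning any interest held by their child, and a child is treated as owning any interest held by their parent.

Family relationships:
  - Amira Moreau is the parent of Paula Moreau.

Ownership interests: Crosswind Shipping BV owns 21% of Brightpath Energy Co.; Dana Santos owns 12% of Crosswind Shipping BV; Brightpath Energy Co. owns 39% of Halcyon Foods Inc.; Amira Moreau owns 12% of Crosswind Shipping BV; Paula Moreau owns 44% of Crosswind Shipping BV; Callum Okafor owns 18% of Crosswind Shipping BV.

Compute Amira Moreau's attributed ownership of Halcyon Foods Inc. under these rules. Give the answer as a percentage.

4.5864%

By parent–child attribution (R3), Amira Moreau is treated as also owning Paula Moreau's interest in Crosswind Shipping BV, giving 12% + 44% = 56%.
Chain via Crosswind Shipping BV → Brightpath Energy Co. (R2): 56% × 21% × 39% = 4.5864% of Halcyon Foods Inc.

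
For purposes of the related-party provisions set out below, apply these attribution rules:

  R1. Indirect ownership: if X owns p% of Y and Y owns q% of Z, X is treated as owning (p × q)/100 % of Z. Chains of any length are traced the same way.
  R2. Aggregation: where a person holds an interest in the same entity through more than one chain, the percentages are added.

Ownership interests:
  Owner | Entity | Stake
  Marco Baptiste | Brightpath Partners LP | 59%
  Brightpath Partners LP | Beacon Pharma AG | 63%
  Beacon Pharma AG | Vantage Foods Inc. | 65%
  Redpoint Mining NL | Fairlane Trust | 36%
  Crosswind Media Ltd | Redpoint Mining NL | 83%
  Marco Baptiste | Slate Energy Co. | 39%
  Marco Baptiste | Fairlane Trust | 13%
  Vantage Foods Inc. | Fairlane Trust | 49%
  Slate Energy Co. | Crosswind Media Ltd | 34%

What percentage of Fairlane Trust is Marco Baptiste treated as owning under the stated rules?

28.800733%

Chain via Slate Energy Co. → Crosswind Media Ltd → Redpoint Mining NL (R1): 39% × 34% × 83% × 36% = 3.962088% of Fairlane Trust.
Chain via Brightpath Partners LP → Beacon Pharma AG → Vantage Foods Inc. (R1): 59% × 63% × 65% × 49% = 11.838645% of Fairlane Trust.
Direct interest in Fairlane Trust: 13%.
Aggregating (R2): 3.962088% + 11.838645% + 13% = 28.800733%.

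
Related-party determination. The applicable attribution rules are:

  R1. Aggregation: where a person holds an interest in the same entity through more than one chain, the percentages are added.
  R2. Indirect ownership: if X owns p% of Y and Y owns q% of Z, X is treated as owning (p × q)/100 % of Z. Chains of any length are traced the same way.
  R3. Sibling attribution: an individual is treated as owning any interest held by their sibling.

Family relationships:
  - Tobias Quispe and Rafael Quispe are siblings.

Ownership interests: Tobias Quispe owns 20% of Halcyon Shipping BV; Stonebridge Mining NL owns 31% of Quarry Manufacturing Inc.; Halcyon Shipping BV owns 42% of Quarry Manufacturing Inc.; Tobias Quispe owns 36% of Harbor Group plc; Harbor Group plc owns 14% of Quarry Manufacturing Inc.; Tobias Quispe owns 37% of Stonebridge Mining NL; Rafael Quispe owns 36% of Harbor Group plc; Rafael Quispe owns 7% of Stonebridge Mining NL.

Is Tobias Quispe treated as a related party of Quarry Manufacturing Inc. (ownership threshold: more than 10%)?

Yes

By sibling attribution (R3), Tobias Quispe is treated as also owning Rafael Quispe's interest in Stonebridge Mining NL, giving 37% + 7% = 44%.
By sibling attribution (R3), Tobias Quispe is treated as also owning Rafael Quispe's interest in Harbor Group plc, giving 36% + 36% = 72%.
Chain via Stonebridge Mining NL (R2): 44% × 31% = 13.64% of Quarry Manufacturing Inc.
Chain via Halcyon Shipping BV (R2): 20% × 42% = 8.4% of Quarry Manufacturing Inc.
Chain via Harbor Group plc (R2): 72% × 14% = 10.08% of Quarry Manufacturing Inc.
Aggregating (R1): 13.64% + 8.4% + 10.08% = 32.12%.
32.12% exceeds the 10% threshold, so Tobias is a related party to Quarry Manufacturing Inc.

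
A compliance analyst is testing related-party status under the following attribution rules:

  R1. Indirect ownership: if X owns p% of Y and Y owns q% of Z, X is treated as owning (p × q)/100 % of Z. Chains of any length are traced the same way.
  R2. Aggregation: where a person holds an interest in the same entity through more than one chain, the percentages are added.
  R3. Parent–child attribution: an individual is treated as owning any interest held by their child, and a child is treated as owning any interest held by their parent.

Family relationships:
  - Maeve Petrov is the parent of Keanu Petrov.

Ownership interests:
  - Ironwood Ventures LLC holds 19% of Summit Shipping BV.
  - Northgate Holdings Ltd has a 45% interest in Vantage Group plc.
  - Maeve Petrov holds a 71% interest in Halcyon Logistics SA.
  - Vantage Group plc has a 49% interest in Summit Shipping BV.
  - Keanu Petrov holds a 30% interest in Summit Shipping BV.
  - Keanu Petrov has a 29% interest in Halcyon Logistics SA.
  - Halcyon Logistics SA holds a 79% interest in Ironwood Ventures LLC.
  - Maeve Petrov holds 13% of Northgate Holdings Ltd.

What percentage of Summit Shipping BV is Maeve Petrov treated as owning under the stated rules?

47.8765%

By parent–child attribution (R3), Maeve Petrov is treated as also owning Keanu Petrov's interest in Halcyon Logistics SA, giving 71% + 29% = 100%.
By parent–child attribution (R3), Maeve Petrov is treated as owning Keanu Petrov's 30% interest in Summit Shipping BV.
Chain via Halcyon Logistics SA → Ironwood Ventures LLC (R1): 100% × 79% × 19% = 15.01% of Summit Shipping BV.
Chain via Northgate Holdings Ltd → Vantage Group plc (R1): 13% × 45% × 49% = 2.8665% of Summit Shipping BV.
Direct interest in Summit Shipping BV: 30%.
Aggregating (R2): 15.01% + 2.8665% + 30% = 47.8765%.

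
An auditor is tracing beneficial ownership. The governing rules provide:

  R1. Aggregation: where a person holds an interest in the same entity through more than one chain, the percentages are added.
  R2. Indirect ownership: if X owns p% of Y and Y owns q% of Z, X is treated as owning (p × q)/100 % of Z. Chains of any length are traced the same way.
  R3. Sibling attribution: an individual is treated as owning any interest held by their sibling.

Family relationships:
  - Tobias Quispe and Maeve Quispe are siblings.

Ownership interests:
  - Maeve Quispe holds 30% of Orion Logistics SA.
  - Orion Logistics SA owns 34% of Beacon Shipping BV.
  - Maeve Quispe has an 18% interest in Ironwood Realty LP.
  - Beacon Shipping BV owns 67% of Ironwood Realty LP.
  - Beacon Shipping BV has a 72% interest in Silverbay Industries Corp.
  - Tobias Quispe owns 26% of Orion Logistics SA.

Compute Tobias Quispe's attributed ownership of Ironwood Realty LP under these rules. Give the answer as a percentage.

By sibling attribution (R3), Tobias Quispe is treated as also owning Maeve Quispe's interest in Orion Logistics SA, giving 26% + 30% = 56%.
By sibling attribution (R3), Tobias Quispe is treated as owning Maeve Quispe's 18% interest in Ironwood Realty LP.
Chain via Orion Logistics SA → Beacon Shipping BV (R2): 56% × 34% × 67% = 12.7568% of Ironwood Realty LP.
Direct interest in Ironwood Realty LP: 18%.
Aggregating (R1): 12.7568% + 18% = 30.7568%.

30.7568%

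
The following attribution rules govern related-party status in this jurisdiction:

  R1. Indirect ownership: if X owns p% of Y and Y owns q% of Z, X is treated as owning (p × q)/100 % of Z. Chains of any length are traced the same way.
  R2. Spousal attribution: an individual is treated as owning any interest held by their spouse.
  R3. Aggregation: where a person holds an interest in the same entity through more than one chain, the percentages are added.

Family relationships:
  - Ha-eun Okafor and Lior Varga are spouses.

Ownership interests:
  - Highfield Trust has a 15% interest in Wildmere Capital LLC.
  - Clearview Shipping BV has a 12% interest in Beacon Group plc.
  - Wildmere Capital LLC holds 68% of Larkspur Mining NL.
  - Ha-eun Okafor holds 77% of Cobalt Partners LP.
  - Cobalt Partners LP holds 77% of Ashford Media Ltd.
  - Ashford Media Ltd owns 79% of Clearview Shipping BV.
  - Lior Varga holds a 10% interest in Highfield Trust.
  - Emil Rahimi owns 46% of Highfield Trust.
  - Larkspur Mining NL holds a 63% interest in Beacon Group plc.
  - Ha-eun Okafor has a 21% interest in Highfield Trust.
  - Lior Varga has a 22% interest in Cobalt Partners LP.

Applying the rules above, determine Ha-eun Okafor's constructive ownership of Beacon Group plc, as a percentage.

By spousal attribution (R2), Ha-eun Okafor is treated as also owning Lior Varga's interest in Highfield Trust, giving 21% + 10% = 31%.
By spousal attribution (R2), Ha-eun Okafor is treated as also owning Lior Varga's interest in Cobalt Partners LP, giving 77% + 22% = 99%.
Chain via Highfield Trust → Wildmere Capital LLC → Larkspur Mining NL (R1): 31% × 15% × 68% × 63% = 1.99206% of Beacon Group plc.
Chain via Cobalt Partners LP → Ashford Media Ltd → Clearview Shipping BV (R1): 99% × 77% × 79% × 12% = 7.226604% of Beacon Group plc.
Aggregating (R3): 1.99206% + 7.226604% = 9.218664%.

9.218664%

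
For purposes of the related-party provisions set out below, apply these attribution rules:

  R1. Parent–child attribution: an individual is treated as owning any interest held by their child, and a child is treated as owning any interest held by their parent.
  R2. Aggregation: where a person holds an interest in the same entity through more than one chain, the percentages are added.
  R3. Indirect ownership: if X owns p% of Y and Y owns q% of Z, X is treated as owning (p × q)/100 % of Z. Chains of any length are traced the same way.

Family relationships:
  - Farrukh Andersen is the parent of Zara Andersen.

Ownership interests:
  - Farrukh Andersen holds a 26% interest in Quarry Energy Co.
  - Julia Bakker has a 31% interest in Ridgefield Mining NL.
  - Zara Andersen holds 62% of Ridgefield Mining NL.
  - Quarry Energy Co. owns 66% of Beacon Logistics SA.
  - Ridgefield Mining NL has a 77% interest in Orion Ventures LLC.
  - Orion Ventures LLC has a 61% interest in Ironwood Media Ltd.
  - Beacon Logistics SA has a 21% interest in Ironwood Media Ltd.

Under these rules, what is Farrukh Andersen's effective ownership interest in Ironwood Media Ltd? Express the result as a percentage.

By parent–child attribution (R1), Farrukh Andersen is treated as owning Zara Andersen's 62% interest in Ridgefield Mining NL.
Chain via Quarry Energy Co. → Beacon Logistics SA (R3): 26% × 66% × 21% = 3.6036% of Ironwood Media Ltd.
Chain via Ridgefield Mining NL → Orion Ventures LLC (R3): 62% × 77% × 61% = 29.1214% of Ironwood Media Ltd.
Aggregating (R2): 3.6036% + 29.1214% = 32.725%.

32.725%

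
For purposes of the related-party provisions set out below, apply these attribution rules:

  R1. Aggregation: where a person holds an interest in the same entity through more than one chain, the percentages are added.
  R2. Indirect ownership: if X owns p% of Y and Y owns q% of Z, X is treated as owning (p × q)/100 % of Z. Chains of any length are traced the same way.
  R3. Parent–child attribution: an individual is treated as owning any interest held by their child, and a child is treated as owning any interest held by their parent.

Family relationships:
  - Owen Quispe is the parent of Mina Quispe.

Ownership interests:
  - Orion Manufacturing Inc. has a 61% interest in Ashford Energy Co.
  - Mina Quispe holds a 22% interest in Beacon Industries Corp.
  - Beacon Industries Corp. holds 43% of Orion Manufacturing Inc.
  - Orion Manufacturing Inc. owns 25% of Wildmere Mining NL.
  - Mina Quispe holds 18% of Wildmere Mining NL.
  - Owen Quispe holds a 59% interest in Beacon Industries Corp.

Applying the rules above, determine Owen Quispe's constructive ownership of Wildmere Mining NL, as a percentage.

26.7075%

By parent–child attribution (R3), Owen Quispe is treated as also owning Mina Quispe's interest in Beacon Industries Corp, giving 59% + 22% = 81%.
By parent–child attribution (R3), Owen Quispe is treated as owning Mina Quispe's 18% interest in Wildmere Mining NL.
Chain via Beacon Industries Corp. → Orion Manufacturing Inc. (R2): 81% × 43% × 25% = 8.7075% of Wildmere Mining NL.
Direct interest in Wildmere Mining NL: 18%.
Aggregating (R1): 8.7075% + 18% = 26.7075%.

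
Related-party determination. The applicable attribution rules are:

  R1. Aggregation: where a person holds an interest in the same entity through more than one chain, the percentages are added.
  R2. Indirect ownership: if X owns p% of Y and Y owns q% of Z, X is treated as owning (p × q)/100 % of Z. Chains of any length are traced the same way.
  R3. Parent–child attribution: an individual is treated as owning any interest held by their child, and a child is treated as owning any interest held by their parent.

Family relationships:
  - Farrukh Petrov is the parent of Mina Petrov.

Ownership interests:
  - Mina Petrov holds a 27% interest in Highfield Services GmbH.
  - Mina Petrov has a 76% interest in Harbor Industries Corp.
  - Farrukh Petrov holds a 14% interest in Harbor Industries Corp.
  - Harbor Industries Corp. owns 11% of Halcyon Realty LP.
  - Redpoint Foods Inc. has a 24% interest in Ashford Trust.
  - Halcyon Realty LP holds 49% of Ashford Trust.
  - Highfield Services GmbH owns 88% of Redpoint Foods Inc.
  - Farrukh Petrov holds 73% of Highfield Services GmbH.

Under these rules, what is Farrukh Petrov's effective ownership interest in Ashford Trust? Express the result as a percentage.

By parent–child attribution (R3), Farrukh Petrov is treated as also owning Mina Petrov's interest in Highfield Services GmbH, giving 73% + 27% = 100%.
By parent–child attribution (R3), Farrukh Petrov is treated as also owning Mina Petrov's interest in Harbor Industries Corp, giving 14% + 76% = 90%.
Chain via Highfield Services GmbH → Redpoint Foods Inc. (R2): 100% × 88% × 24% = 21.12% of Ashford Trust.
Chain via Harbor Industries Corp. → Halcyon Realty LP (R2): 90% × 11% × 49% = 4.851% of Ashford Trust.
Aggregating (R1): 21.12% + 4.851% = 25.971%.

25.971%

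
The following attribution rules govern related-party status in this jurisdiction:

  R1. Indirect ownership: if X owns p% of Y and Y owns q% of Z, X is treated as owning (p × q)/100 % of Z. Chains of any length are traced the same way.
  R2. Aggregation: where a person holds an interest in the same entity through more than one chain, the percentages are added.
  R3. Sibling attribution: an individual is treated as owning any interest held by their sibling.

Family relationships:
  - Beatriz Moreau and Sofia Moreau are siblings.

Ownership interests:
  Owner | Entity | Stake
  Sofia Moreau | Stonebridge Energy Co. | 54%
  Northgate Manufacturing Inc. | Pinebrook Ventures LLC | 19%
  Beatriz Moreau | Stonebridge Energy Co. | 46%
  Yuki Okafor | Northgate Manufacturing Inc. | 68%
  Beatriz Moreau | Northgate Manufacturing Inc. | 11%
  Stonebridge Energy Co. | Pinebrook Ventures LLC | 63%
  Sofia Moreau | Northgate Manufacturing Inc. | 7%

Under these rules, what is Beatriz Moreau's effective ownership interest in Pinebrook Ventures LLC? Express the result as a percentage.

By sibling attribution (R3), Beatriz Moreau is treated as also owning Sofia Moreau's interest in Stonebridge Energy Co, giving 46% + 54% = 100%.
By sibling attribution (R3), Beatriz Moreau is treated as also owning Sofia Moreau's interest in Northgate Manufacturing Inc, giving 11% + 7% = 18%.
Chain via Stonebridge Energy Co. (R1): 100% × 63% = 63% of Pinebrook Ventures LLC.
Chain via Northgate Manufacturing Inc. (R1): 18% × 19% = 3.42% of Pinebrook Ventures LLC.
Aggregating (R2): 63% + 3.42% = 66.42%.

66.42%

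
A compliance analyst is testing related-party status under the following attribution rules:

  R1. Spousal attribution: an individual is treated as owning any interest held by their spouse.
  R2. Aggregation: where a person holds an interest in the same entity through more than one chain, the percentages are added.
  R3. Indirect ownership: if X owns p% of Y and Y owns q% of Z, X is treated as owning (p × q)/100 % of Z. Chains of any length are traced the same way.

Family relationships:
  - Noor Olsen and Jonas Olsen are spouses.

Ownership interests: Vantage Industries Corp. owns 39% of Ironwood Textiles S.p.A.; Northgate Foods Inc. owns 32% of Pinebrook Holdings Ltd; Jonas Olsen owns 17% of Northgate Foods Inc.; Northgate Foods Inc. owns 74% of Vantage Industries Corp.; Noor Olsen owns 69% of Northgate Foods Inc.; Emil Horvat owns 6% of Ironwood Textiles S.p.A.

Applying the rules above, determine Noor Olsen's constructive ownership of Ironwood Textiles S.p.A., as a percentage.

24.8196%

By spousal attribution (R1), Noor Olsen is treated as also owning Jonas Olsen's interest in Northgate Foods Inc, giving 69% + 17% = 86%.
Chain via Northgate Foods Inc. → Vantage Industries Corp. (R3): 86% × 74% × 39% = 24.8196% of Ironwood Textiles S.p.A.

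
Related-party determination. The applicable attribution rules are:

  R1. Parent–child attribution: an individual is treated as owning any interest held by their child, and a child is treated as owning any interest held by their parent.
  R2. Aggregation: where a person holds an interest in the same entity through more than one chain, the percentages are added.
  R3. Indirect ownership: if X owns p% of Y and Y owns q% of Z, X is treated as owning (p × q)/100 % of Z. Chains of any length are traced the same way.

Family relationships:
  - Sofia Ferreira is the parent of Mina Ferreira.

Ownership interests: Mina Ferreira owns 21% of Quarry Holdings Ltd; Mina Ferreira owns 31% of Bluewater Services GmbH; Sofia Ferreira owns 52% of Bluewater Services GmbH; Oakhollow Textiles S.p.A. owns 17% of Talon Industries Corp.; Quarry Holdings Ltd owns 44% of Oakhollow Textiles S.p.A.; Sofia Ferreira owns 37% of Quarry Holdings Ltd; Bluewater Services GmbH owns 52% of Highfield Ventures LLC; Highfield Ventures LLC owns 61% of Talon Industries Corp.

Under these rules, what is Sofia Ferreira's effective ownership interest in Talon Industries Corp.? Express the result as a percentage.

30.666%

By parent–child attribution (R1), Sofia Ferreira is treated as also owning Mina Ferreira's interest in Quarry Holdings Ltd, giving 37% + 21% = 58%.
By parent–child attribution (R1), Sofia Ferreira is treated as also owning Mina Ferreira's interest in Bluewater Services GmbH, giving 52% + 31% = 83%.
Chain via Quarry Holdings Ltd → Oakhollow Textiles S.p.A. (R3): 58% × 44% × 17% = 4.3384% of Talon Industries Corp.
Chain via Bluewater Services GmbH → Highfield Ventures LLC (R3): 83% × 52% × 61% = 26.3276% of Talon Industries Corp.
Aggregating (R2): 4.3384% + 26.3276% = 30.666%.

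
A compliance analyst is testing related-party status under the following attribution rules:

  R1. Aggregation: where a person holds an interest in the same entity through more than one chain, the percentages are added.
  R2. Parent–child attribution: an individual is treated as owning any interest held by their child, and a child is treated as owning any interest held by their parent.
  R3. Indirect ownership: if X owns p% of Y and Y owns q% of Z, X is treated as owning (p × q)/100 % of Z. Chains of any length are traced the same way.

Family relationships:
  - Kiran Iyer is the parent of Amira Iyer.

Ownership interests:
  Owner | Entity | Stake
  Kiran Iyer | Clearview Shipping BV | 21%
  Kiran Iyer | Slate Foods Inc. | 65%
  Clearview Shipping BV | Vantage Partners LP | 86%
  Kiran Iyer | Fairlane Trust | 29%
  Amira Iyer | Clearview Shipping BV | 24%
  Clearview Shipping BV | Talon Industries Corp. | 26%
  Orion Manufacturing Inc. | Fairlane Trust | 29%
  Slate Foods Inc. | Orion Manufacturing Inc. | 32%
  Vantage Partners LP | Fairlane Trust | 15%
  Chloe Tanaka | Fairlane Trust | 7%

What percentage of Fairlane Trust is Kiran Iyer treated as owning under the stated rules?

By parent–child attribution (R2), Kiran Iyer is treated as also owning Amira Iyer's interest in Clearview Shipping BV, giving 21% + 24% = 45%.
Chain via Slate Foods Inc. → Orion Manufacturing Inc. (R3): 65% × 32% × 29% = 6.032% of Fairlane Trust.
Chain via Clearview Shipping BV → Vantage Partners LP (R3): 45% × 86% × 15% = 5.805% of Fairlane Trust.
Direct interest in Fairlane Trust: 29%.
Aggregating (R1): 6.032% + 5.805% + 29% = 40.837%.

40.837%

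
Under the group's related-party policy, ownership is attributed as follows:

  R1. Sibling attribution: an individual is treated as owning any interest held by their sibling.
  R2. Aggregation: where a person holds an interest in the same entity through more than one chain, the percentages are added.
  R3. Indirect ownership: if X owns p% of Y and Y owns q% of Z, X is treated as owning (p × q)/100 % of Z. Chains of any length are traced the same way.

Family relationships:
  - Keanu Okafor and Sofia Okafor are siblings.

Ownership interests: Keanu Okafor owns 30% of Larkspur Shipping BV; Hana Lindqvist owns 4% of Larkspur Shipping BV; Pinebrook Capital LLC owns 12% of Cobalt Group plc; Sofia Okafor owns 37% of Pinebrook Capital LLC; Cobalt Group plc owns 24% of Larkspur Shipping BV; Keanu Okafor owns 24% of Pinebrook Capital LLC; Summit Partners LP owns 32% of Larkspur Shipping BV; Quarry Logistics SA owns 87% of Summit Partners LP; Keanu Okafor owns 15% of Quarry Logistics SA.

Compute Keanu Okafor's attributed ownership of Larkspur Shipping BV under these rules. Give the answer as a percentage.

By sibling attribution (R1), Keanu Okafor is treated as also owning Sofia Okafor's interest in Pinebrook Capital LLC, giving 24% + 37% = 61%.
Chain via Quarry Logistics SA → Summit Partners LP (R3): 15% × 87% × 32% = 4.176% of Larkspur Shipping BV.
Chain via Pinebrook Capital LLC → Cobalt Group plc (R3): 61% × 12% × 24% = 1.7568% of Larkspur Shipping BV.
Direct interest in Larkspur Shipping BV: 30%.
Aggregating (R2): 4.176% + 1.7568% + 30% = 35.9328%.

35.9328%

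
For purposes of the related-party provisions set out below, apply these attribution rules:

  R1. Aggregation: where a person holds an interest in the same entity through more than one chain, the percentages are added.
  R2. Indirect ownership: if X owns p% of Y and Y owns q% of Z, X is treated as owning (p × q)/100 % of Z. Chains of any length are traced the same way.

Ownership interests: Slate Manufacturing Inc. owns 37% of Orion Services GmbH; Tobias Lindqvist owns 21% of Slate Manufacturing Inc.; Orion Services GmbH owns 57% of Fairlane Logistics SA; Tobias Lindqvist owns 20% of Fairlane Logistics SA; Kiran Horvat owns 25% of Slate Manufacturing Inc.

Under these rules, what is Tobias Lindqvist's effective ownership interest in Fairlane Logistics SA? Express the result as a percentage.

24.4289%

Chain via Slate Manufacturing Inc. → Orion Services GmbH (R2): 21% × 37% × 57% = 4.4289% of Fairlane Logistics SA.
Direct interest in Fairlane Logistics SA: 20%.
Aggregating (R1): 4.4289% + 20% = 24.4289%.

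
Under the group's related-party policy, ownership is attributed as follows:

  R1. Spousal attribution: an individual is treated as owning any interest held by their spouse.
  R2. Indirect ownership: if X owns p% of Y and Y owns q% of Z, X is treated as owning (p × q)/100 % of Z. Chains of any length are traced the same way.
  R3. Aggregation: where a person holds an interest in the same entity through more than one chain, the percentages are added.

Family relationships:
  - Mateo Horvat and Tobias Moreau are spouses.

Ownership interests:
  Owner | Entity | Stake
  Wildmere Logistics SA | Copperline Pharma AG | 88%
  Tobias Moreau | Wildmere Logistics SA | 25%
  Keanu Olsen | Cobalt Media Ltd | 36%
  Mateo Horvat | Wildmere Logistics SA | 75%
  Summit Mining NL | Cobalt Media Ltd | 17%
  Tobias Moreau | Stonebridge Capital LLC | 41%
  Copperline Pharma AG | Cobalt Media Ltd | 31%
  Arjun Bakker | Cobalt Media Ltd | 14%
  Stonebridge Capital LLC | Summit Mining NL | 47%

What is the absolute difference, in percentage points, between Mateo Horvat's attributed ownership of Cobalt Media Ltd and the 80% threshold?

By spousal attribution (R1), Mateo Horvat is treated as also owning Tobias Moreau's interest in Wildmere Logistics SA, giving 75% + 25% = 100%.
By spousal attribution (R1), Mateo Horvat is treated as owning Tobias Moreau's 41% interest in Stonebridge Capital LLC.
Chain via Wildmere Logistics SA → Copperline Pharma AG (R2): 100% × 88% × 31% = 27.28% of Cobalt Media Ltd.
Chain via Stonebridge Capital LLC → Summit Mining NL (R2): 41% × 47% × 17% = 3.2759% of Cobalt Media Ltd.
Aggregating (R3): 27.28% + 3.2759% = 30.5559%.
30.5559% falls short of the 80% threshold by 49.4441 percentage points.

49.4441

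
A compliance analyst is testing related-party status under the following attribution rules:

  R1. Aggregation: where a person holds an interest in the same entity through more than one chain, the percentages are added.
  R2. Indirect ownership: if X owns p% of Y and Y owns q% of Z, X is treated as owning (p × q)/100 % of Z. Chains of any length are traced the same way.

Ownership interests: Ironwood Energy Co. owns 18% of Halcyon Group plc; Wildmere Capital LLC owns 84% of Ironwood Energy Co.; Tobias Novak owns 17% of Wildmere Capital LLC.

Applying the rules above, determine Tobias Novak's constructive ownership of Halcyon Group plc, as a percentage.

Chain via Wildmere Capital LLC → Ironwood Energy Co. (R2): 17% × 84% × 18% = 2.5704% of Halcyon Group plc.

2.5704%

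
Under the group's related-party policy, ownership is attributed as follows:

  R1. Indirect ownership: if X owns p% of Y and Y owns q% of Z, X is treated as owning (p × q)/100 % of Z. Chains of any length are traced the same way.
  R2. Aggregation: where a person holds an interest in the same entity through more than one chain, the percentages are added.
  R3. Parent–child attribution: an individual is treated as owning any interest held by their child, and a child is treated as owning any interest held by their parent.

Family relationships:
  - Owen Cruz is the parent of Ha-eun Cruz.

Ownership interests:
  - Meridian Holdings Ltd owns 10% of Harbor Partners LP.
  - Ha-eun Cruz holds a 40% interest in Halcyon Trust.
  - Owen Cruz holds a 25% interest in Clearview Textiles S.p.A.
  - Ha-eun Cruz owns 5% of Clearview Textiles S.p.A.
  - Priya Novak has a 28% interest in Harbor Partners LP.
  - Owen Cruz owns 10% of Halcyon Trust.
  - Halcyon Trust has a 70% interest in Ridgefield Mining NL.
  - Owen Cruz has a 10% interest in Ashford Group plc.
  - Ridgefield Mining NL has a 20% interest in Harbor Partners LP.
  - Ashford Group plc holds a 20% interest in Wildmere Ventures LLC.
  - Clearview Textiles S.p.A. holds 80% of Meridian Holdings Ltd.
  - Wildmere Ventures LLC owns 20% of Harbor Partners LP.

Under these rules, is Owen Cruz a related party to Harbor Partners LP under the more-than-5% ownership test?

By parent–child attribution (R3), Owen Cruz is treated as also owning Ha-eun Cruz's interest in Halcyon Trust, giving 10% + 40% = 50%.
By parent–child attribution (R3), Owen Cruz is treated as also owning Ha-eun Cruz's interest in Clearview Textiles S.p.A, giving 25% + 5% = 30%.
Chain via Ashford Group plc → Wildmere Ventures LLC (R1): 10% × 20% × 20% = 0.4% of Harbor Partners LP.
Chain via Halcyon Trust → Ridgefield Mining NL (R1): 50% × 70% × 20% = 7% of Harbor Partners LP.
Chain via Clearview Textiles S.p.A. → Meridian Holdings Ltd (R1): 30% × 80% × 10% = 2.4% of Harbor Partners LP.
Aggregating (R2): 0.4% + 7% + 2.4% = 9.8%.
9.8% exceeds the 5% threshold, so Owen is a related party to Harbor Partners LP.

Yes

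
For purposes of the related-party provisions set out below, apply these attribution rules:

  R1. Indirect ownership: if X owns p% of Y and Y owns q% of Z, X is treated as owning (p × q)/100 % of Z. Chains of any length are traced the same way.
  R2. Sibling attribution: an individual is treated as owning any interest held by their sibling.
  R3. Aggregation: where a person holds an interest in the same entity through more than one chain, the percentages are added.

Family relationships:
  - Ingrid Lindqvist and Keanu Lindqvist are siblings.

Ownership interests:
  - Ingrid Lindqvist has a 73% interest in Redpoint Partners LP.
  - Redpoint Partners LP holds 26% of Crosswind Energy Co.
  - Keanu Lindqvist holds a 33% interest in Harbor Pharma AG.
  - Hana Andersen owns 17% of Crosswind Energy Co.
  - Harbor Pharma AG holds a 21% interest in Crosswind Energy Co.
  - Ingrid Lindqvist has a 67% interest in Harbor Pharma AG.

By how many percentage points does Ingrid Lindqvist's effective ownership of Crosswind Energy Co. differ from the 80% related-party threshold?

40.02

By sibling attribution (R2), Ingrid Lindqvist is treated as also owning Keanu Lindqvist's interest in Harbor Pharma AG, giving 67% + 33% = 100%.
Chain via Redpoint Partners LP (R1): 73% × 26% = 18.98% of Crosswind Energy Co.
Chain via Harbor Pharma AG (R1): 100% × 21% = 21% of Crosswind Energy Co.
Aggregating (R3): 18.98% + 21% = 39.98%.
39.98% falls short of the 80% threshold by 40.02 percentage points.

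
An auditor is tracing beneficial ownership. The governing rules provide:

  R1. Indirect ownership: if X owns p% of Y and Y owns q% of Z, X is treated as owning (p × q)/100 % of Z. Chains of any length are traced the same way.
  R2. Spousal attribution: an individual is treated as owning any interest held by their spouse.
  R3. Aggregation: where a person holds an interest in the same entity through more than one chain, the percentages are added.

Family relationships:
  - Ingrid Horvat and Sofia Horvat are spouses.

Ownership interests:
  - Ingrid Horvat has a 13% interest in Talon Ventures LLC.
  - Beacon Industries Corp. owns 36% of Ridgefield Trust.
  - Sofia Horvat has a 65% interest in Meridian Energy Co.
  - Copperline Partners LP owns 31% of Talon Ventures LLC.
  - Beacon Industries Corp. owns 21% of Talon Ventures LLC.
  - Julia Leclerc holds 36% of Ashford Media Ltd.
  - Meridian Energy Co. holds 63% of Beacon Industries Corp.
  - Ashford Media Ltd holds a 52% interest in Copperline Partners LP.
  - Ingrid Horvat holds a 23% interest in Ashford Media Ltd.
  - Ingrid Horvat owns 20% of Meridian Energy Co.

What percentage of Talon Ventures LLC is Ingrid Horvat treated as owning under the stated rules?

By spousal attribution (R2), Ingrid Horvat is treated as also owning Sofia Horvat's interest in Meridian Energy Co, giving 20% + 65% = 85%.
Chain via Ashford Media Ltd → Copperline Partners LP (R1): 23% × 52% × 31% = 3.7076% of Talon Ventures LLC.
Chain via Meridian Energy Co. → Beacon Industries Corp. (R1): 85% × 63% × 21% = 11.2455% of Talon Ventures LLC.
Direct interest in Talon Ventures LLC: 13%.
Aggregating (R3): 3.7076% + 11.2455% + 13% = 27.9531%.

27.9531%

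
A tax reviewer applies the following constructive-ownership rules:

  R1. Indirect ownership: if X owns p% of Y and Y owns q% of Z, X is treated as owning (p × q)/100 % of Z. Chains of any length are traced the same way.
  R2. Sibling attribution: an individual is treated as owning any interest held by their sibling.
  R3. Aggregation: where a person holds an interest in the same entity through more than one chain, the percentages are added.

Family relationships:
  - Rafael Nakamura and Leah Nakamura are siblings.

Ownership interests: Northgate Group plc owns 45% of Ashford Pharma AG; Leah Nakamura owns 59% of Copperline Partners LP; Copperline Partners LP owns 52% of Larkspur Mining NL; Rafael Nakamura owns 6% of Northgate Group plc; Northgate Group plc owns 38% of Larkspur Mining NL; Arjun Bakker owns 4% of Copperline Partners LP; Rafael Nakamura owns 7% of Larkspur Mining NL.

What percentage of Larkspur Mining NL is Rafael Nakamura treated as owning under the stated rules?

39.96%

By sibling attribution (R2), Rafael Nakamura is treated as owning Leah Nakamura's 59% interest in Copperline Partners LP.
Chain via Northgate Group plc (R1): 6% × 38% = 2.28% of Larkspur Mining NL.
Direct interest in Larkspur Mining NL: 7%.
Chain via Copperline Partners LP (R1): 59% × 52% = 30.68% of Larkspur Mining NL.
Aggregating (R3): 2.28% + 7% + 30.68% = 39.96%.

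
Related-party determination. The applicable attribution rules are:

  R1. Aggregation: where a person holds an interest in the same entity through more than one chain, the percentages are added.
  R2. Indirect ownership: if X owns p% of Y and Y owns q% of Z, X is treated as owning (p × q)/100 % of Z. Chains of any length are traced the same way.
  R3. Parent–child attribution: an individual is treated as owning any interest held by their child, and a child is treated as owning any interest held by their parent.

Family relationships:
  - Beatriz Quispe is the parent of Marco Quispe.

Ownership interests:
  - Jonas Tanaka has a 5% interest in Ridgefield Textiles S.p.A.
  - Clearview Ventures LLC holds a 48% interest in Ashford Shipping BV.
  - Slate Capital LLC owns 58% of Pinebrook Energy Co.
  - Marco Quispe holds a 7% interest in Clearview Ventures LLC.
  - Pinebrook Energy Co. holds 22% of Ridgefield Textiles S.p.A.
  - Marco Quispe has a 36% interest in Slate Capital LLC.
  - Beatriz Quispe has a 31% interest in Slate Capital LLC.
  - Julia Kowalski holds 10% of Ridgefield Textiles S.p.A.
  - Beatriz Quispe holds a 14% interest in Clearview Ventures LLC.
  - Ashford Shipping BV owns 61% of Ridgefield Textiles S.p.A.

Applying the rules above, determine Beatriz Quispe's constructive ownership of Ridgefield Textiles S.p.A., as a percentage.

By parent–child attribution (R3), Beatriz Quispe is treated as also owning Marco Quispe's interest in Clearview Ventures LLC, giving 14% + 7% = 21%.
By parent–child attribution (R3), Beatriz Quispe is treated as also owning Marco Quispe's interest in Slate Capital LLC, giving 31% + 36% = 67%.
Chain via Clearview Ventures LLC → Ashford Shipping BV (R2): 21% × 48% × 61% = 6.1488% of Ridgefield Textiles S.p.A.
Chain via Slate Capital LLC → Pinebrook Energy Co. (R2): 67% × 58% × 22% = 8.5492% of Ridgefield Textiles S.p.A.
Aggregating (R1): 6.1488% + 8.5492% = 14.698%.

14.698%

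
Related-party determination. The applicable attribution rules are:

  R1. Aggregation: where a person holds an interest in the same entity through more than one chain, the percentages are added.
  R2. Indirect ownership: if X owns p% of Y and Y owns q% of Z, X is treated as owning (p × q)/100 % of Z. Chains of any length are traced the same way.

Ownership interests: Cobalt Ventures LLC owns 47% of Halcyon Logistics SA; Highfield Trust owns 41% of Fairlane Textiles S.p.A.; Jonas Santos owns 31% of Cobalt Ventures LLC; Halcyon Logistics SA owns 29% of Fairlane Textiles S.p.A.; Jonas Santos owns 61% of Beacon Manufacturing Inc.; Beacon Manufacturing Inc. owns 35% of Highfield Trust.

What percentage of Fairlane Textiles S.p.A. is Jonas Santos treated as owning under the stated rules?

12.9788%

Chain via Beacon Manufacturing Inc. → Highfield Trust (R2): 61% × 35% × 41% = 8.7535% of Fairlane Textiles S.p.A.
Chain via Cobalt Ventures LLC → Halcyon Logistics SA (R2): 31% × 47% × 29% = 4.2253% of Fairlane Textiles S.p.A.
Aggregating (R1): 8.7535% + 4.2253% = 12.9788%.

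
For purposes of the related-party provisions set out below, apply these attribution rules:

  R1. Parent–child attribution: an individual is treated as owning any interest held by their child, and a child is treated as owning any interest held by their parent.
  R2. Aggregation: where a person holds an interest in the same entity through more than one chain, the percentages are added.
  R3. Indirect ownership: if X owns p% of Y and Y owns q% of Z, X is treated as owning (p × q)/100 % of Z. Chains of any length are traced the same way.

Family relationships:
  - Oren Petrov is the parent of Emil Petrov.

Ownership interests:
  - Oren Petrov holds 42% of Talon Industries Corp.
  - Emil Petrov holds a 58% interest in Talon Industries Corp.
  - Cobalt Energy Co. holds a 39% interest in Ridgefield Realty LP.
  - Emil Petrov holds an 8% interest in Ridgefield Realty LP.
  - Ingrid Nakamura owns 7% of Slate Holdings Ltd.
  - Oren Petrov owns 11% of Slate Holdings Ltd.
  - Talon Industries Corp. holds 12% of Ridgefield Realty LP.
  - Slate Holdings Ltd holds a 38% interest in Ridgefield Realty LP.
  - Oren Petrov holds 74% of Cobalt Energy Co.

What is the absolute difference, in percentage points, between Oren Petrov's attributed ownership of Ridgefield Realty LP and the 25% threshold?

28.04

By parent–child attribution (R1), Oren Petrov is treated as also owning Emil Petrov's interest in Talon Industries Corp, giving 42% + 58% = 100%.
By parent–child attribution (R1), Oren Petrov is treated as owning Emil Petrov's 8% interest in Ridgefield Realty LP.
Chain via Cobalt Energy Co. (R3): 74% × 39% = 28.86% of Ridgefield Realty LP.
Chain via Slate Holdings Ltd (R3): 11% × 38% = 4.18% of Ridgefield Realty LP.
Chain via Talon Industries Corp. (R3): 100% × 12% = 12% of Ridgefield Realty LP.
Direct interest in Ridgefield Realty LP: 8%.
Aggregating (R2): 28.86% + 4.18% + 12% + 8% = 53.04%.
53.04% exceeds the 25% threshold by 28.04 percentage points.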